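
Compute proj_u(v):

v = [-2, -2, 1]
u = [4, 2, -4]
proj_u(v) = [-16/9, -8/9, 16/9]

v·u = (-2)(4) + (-2)(2) + (1)(-4) = -16
u·u = (4)² + (2)² + (-4)² = 36
proj_u(v) = (v·u / u·u) × u = (-16/36) × u = (-4/9) × u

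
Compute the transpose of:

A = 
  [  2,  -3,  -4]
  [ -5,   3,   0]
Aᵀ = 
  [  2,  -5]
  [ -3,   3]
  [ -4,   0]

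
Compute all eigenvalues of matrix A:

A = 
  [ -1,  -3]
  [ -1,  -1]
tr(A) = -2, det(A) = -2
Characteristic polynomial: λ² - tr(A)λ + det(A) = λ² + 2λ - 2
λ² + 2λ - 2 = 0  ⇒  λ = (-2 ± √((2)² - 4·(-2)))/2 = (-2 ± √(12))/2
  = -1 + √3,  -1 - √3

λ = -1 + √3, -1 - √3  (≈ 0.7321, -2.732)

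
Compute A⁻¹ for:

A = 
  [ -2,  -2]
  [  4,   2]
det(A) = (-2)(2) - (-2)(4) = 4
For a 2×2 matrix, A⁻¹ = (1/det(A)) · [[d, -b], [-c, a]]
    = (1/4) · [[2, 2], [-4, -2]]

A⁻¹ = 
  [ 1/2,  1/2]
  [  -1, -1/2]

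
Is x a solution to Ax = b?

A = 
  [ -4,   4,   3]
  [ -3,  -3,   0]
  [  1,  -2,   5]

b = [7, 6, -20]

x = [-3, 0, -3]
No

Ax = [3, 9, -18] ≠ b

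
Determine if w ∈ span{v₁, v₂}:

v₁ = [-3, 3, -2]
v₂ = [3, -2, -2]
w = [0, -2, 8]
Yes

Form the augmented matrix and row-reduce:
[v₁|v₂|w] = 
  [ -3,   3,   0]
  [  3,  -2,  -2]
  [ -2,  -2,   8]
R2 → R2 + (1)·R1
R3 → R3 - (2/3)·R1
R3 → R3 + (4)·R2
REF = 
  [ -3,   3,   0]
  [  0,   1,  -2]
  [  0,   0,   0]

No row of the form [0 0 | nonzero], so the system is consistent. Back-substitution gives c₁ = -2, c₂ = -2: w = (-2)·v₁ + (-2)·v₂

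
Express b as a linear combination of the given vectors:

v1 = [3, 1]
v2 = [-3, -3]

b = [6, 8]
c1 = -1, c2 = -3

b = -1·v1 + -3·v2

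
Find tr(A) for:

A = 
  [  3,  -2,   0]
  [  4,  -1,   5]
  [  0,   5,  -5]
-3

tr(A) = 3 + -1 + -5 = -3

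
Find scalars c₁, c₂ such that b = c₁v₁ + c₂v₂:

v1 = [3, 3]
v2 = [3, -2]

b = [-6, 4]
c1 = 0, c2 = -2

b = 0·v1 + -2·v2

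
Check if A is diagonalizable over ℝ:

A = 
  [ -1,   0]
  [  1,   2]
Yes

tr(A) = 1, det(A) = -2
Characteristic polynomial: λ² - tr(A)λ + det(A) = λ² - λ - 2
λ² - λ - 2 = (λ + 1)(λ - 2)
Eigenvalues: 2, -1
λ=-1: alg. mult. = 1, geom. mult. = 2 - rank(A - (-1)I) = 2 - 1 = 1
λ=2: alg. mult. = 1, geom. mult. = 2 - rank(A - (2)I) = 2 - 1 = 1
Sum of geometric multiplicities equals n, so A has n independent eigenvectors.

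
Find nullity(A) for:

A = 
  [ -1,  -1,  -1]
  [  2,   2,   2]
nullity(A) = 2

Row reduce:
R2 → R2 + (2)·R1
REF = 
  [ -1,  -1,  -1]
  [  0,   0,   0]
Pivot columns: 1 → 1 pivot.
rank(A) = 1, so nullity(A) = 3 - 1 = 2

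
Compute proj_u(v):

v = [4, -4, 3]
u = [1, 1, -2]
v·u = (4)(1) + (-4)(1) + (3)(-2) = -6
u·u = (1)² + (1)² + (-2)² = 6
proj_u(v) = (v·u / u·u) × u = (-6/6) × u = (-1) × u

proj_u(v) = [-1, -1, 2]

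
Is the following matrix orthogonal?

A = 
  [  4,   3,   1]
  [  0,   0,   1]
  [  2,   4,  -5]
No

AᵀA = 
  [ 20,  20,  -6]
  [ 20,  25, -17]
  [ -6, -17,  27]
≠ I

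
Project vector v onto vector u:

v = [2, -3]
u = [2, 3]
proj_u(v) = [-10/13, -15/13]

v·u = (2)(2) + (-3)(3) = -5
u·u = (2)² + (3)² = 13
proj_u(v) = (v·u / u·u) × u = (-5/13) × u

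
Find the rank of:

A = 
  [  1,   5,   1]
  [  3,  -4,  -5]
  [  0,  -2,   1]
Row reduce:
R2 → R2 - (3)·R1
R3 → R3 - (2/19)·R2
REF = 
  [    1,     5,     1]
  [    0,   -19,    -8]
  [    0,     0, 35/19]
Pivot columns: 1, 2, 3 → 3 pivots.

rank(A) = 3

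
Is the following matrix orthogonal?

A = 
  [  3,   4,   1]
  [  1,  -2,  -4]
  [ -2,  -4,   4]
No

AᵀA = 
  [ 14,  18,  -9]
  [ 18,  36,  -4]
  [ -9,  -4,  33]
≠ I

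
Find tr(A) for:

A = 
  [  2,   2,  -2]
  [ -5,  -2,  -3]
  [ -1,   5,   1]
1

tr(A) = 2 + -2 + 1 = 1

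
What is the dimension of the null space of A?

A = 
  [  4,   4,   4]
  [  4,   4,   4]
nullity(A) = 2

Row reduce:
R2 → R2 - (1)·R1
REF = 
  [  4,   4,   4]
  [  0,   0,   0]
Pivot columns: 1 → 1 pivot.
rank(A) = 1, so nullity(A) = 3 - 1 = 2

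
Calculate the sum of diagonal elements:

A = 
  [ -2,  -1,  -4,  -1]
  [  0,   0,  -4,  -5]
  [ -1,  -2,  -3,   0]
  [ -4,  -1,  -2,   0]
-5

tr(A) = -2 + 0 + -3 + 0 = -5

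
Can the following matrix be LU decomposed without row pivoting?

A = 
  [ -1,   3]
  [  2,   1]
Yes.
A[1,1] = -1 ≠ 0, so Gaussian elimination proceeds without a row swap: multiplier ℓ₂₁ = (2)/(-1) = -2, and U[2,2] = 1 - (-2)(3) = 7.
L = 
  [  1,   0]
  [ -2,   1]
U = 
  [ -1,   3]
  [  0,   7]
Check row 2 of LU: [(-2)(-1), (-2)(3) + 7] = [2, 1] = row 2 of A ✓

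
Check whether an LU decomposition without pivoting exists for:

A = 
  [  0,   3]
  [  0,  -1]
Yes.
The first column is zero, so A is already upper triangular: L = I, U = A.
L = 
  [  1,   0]
  [  0,   1]
U = 
  [  0,   3]
  [  0,  -1]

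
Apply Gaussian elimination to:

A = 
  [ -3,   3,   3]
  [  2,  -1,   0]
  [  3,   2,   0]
Row operations:
R2 → R2 + (2/3)·R1
R3 → R3 + (1)·R1
R3 → R3 - (5)·R2

Resulting echelon form:
REF = 
  [ -3,   3,   3]
  [  0,   1,   2]
  [  0,   0,  -7]

Rank = 3 (number of non-zero pivot rows).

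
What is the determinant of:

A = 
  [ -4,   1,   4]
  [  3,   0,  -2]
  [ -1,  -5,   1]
Cofactor expansion along row 1:
det(A) = (-4)·((0)(1) - (-2)(-5)) - (1)·((3)(1) - (-2)(-1)) + (4)·((3)(-5) - (0)(-1))
  = (-4)(-10) - (1)(1) + (4)(-15)
  = -21

det(A) = -21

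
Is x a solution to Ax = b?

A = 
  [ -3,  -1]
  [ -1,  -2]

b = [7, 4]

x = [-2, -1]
Yes

Ax = [7, 4] = b ✓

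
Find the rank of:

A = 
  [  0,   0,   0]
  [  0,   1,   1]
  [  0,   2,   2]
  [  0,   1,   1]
Row reduce:
Swap R1 ↔ R2
R3 → R3 - (2)·R1
R4 → R4 - (1)·R1
REF = 
  [  0,   1,   1]
  [  0,   0,   0]
  [  0,   0,   0]
  [  0,   0,   0]
Pivot columns: 2 → 1 pivot.

rank(A) = 1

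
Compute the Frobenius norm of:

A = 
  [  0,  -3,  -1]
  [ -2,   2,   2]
||A||_F = 4.69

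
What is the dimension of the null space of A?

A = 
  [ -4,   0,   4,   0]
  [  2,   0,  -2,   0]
nullity(A) = 3

Row reduce:
R2 → R2 + (1/2)·R1
REF = 
  [ -4,   0,   4,   0]
  [  0,   0,   0,   0]
Pivot columns: 1 → 1 pivot.
rank(A) = 1, so nullity(A) = 4 - 1 = 3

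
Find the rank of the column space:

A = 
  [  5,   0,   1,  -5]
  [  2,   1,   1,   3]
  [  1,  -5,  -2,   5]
Row reduce:
R2 → R2 - (2/5)·R1
R3 → R3 - (1/5)·R1
R3 → R3 + (5)·R2
REF = 
  [  5,   0,   1,  -5]
  [  0,   1, 3/5,   5]
  [  0,   0, 4/5,  31]
Pivot columns: 1, 2, 3 → 3 pivots.
dim(Col(A)) = number of pivot columns = 3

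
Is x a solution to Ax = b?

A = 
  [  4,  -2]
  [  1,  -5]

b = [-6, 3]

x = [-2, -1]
Yes

Ax = [-6, 3] = b ✓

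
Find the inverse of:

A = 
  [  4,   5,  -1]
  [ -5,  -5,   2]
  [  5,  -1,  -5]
det(A) = (4)·((-5)(-5) - (2)(-1)) - (5)·((-5)(-5) - (2)(5)) + (-1)·((-5)(-1) - (-5)(5))
  = (4)(27) - (5)(15) + (-1)(30)
  = 3
det(A) = 3 ≠ 0, so A is invertible.

Cofactors Cᵢⱼ = (-1)ⁱ⁺ʲ·Mᵢⱼ:
C = 
  [ 27, -15,  30]
  [ 26, -15,  29]
  [  5,  -3,   5]

adj(A) = Cᵀ:
adj(A) = 
  [ 27,  26,   5]
  [-15, -15,  -3]
  [ 30,  29,   5]

A⁻¹ = (1/3) · adj(A):
A⁻¹ = 
  [   9, 26/3,  5/3]
  [  -5,   -5,   -1]
  [  10, 29/3,  5/3]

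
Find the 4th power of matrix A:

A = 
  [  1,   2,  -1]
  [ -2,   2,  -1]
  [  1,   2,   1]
A² = A·A:
A²[1,1] = (1)(1) + (2)(-2) + (-1)(1) = -4
A²[1,2] = (1)(2) + (2)(2) + (-1)(2) = 4
A²[1,3] = (1)(-1) + (2)(-1) + (-1)(1) = -4
A²[2,1] = (-2)(1) + (2)(-2) + (-1)(1) = -7
A²[2,2] = (-2)(2) + (2)(2) + (-1)(2) = -2
A²[2,3] = (-2)(-1) + (2)(-1) + (-1)(1) = -1
A²[3,1] = (1)(1) + (2)(-2) + (1)(1) = -2
A²[3,2] = (1)(2) + (2)(2) + (1)(2) = 8
A²[3,3] = (1)(-1) + (2)(-1) + (1)(1) = -2
A² = 
  [ -4,   4,  -4]
  [ -7,  -2,  -1]
  [ -2,   8,  -2]

A^3 = A^2·A:
A^3[1,1] = (-4)(1) + (4)(-2) + (-4)(1) = -16
A^3[1,2] = (-4)(2) + (4)(2) + (-4)(2) = -8
A^3[1,3] = (-4)(-1) + (4)(-1) + (-4)(1) = -4
A^3[2,1] = (-7)(1) + (-2)(-2) + (-1)(1) = -4
A^3[2,2] = (-7)(2) + (-2)(2) + (-1)(2) = -20
A^3[2,3] = (-7)(-1) + (-2)(-1) + (-1)(1) = 8
A^3[3,1] = (-2)(1) + (8)(-2) + (-2)(1) = -20
A^3[3,2] = (-2)(2) + (8)(2) + (-2)(2) = 8
A^3[3,3] = (-2)(-1) + (8)(-1) + (-2)(1) = -8
A^3 = 
  [-16,  -8,  -4]
  [ -4, -20,   8]
  [-20,   8,  -8]

A^4 = A^3·A:
A^4[1,1] = (-16)(1) + (-8)(-2) + (-4)(1) = -4
A^4[1,2] = (-16)(2) + (-8)(2) + (-4)(2) = -56
A^4[1,3] = (-16)(-1) + (-8)(-1) + (-4)(1) = 20
A^4[2,1] = (-4)(1) + (-20)(-2) + (8)(1) = 44
A^4[2,2] = (-4)(2) + (-20)(2) + (8)(2) = -32
A^4[2,3] = (-4)(-1) + (-20)(-1) + (8)(1) = 32
A^4[3,1] = (-20)(1) + (8)(-2) + (-8)(1) = -44
A^4[3,2] = (-20)(2) + (8)(2) + (-8)(2) = -40
A^4[3,3] = (-20)(-1) + (8)(-1) + (-8)(1) = 4
A^4 = 
  [ -4, -56,  20]
  [ 44, -32,  32]
  [-44, -40,   4]

Therefore
A^4 = 
  [ -4, -56,  20]
  [ 44, -32,  32]
  [-44, -40,   4]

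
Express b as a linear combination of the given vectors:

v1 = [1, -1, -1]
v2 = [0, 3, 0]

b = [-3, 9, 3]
c1 = -3, c2 = 2

b = -3·v1 + 2·v2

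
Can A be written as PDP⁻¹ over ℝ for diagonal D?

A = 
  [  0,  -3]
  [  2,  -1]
No

tr(A) = -1, det(A) = 6
Characteristic polynomial: λ² - tr(A)λ + det(A) = λ² + λ + 6
λ² + λ + 6 = 0  ⇒  λ = (-1 ± √((1)² - 4·(6)))/2 = (-1 ± √(-23))/2
  = (-1 + i√23)/2,  (-1 - i√23)/2
Eigenvalues: (-1 + i√23)/2, (-1 - i√23)/2  (≈ -0.5 + 2.398i, -0.5 - 2.398i)
Has complex eigenvalues (not diagonalizable over ℝ).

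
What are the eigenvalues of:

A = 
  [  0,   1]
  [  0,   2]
λ = 2, 0

tr(A) = 2, det(A) = 0
Characteristic polynomial: λ² - tr(A)λ + det(A) = λ² - 2λ
λ² - 2λ = λ(λ - 2)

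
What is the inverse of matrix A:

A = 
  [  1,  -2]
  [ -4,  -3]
det(A) = (1)(-3) - (-2)(-4) = -11
For a 2×2 matrix, A⁻¹ = (1/det(A)) · [[d, -b], [-c, a]]
    = (-1/11) · [[-3, 2], [4, 1]]

A⁻¹ = 
  [ 3/11, -2/11]
  [-4/11, -1/11]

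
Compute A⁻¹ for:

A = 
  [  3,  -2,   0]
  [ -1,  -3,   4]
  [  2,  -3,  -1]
det(A) = (3)·((-3)(-1) - (4)(-3)) - (-2)·((-1)(-1) - (4)(2)) + (0)·((-1)(-3) - (-3)(2))
  = (3)(15) - (-2)(-7) + (0)(9)
  = 31
det(A) = 31 ≠ 0, so A is invertible.

Cofactors Cᵢⱼ = (-1)ⁱ⁺ʲ·Mᵢⱼ:
C = 
  [ 15,   7,   9]
  [ -2,  -3,   5]
  [ -8, -12, -11]

adj(A) = Cᵀ:
adj(A) = 
  [ 15,  -2,  -8]
  [  7,  -3, -12]
  [  9,   5, -11]

A⁻¹ = (1/31) · adj(A):
A⁻¹ = 
  [ 15/31,  -2/31,  -8/31]
  [  7/31,  -3/31, -12/31]
  [  9/31,   5/31, -11/31]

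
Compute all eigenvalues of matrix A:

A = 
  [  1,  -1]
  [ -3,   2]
tr(A) = 3, det(A) = -1
Characteristic polynomial: λ² - tr(A)λ + det(A) = λ² - 3λ - 1
λ² - 3λ - 1 = 0  ⇒  λ = (3 ± √((-3)² - 4·(-1)))/2 = (3 ± √(13))/2
  = (3 + √13)/2,  (3 - √13)/2

λ = (3 + √13)/2, (3 - √13)/2  (≈ 3.303, -0.3028)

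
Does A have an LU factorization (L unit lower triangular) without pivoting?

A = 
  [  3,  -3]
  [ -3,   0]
Yes.
A[1,1] = 3 ≠ 0, so Gaussian elimination proceeds without a row swap: multiplier ℓ₂₁ = (-3)/(3) = -1, and U[2,2] = 0 - (-1)(-3) = -3.
L = 
  [  1,   0]
  [ -1,   1]
U = 
  [  3,  -3]
  [  0,  -3]
Check row 2 of LU: [(-1)(3), (-1)(-3) + (-3)] = [-3, 0] = row 2 of A ✓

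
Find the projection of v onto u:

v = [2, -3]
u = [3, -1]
proj_u(v) = [27/10, -9/10]

v·u = (2)(3) + (-3)(-1) = 9
u·u = (3)² + (-1)² = 10
proj_u(v) = (v·u / u·u) × u = (9/10) × u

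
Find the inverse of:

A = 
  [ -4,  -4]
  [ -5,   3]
det(A) = (-4)(3) - (-4)(-5) = -32
For a 2×2 matrix, A⁻¹ = (1/det(A)) · [[d, -b], [-c, a]]
    = (-1/32) · [[3, 4], [5, -4]]

A⁻¹ = 
  [-3/32,  -1/8]
  [-5/32,   1/8]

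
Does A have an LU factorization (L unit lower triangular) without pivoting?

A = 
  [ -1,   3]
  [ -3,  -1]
Yes.
A[1,1] = -1 ≠ 0, so Gaussian elimination proceeds without a row swap: multiplier ℓ₂₁ = (-3)/(-1) = 3, and U[2,2] = -1 - (3)(3) = -10.
L = 
  [  1,   0]
  [  3,   1]
U = 
  [ -1,   3]
  [  0, -10]
Check row 2 of LU: [(3)(-1), (3)(3) + (-10)] = [-3, -1] = row 2 of A ✓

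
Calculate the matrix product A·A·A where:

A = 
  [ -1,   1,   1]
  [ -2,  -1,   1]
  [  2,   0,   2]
A^3 = 
  [  7,   3,   3]
  [ -6,   7,   3]
  [  6,   0,  16]

A² = A·A:
A²[1,1] = (-1)(-1) + (1)(-2) + (1)(2) = 1
A²[1,2] = (-1)(1) + (1)(-1) + (1)(0) = -2
A²[1,3] = (-1)(1) + (1)(1) + (1)(2) = 2
A²[2,1] = (-2)(-1) + (-1)(-2) + (1)(2) = 6
A²[2,2] = (-2)(1) + (-1)(-1) + (1)(0) = -1
A²[2,3] = (-2)(1) + (-1)(1) + (1)(2) = -1
A²[3,1] = (2)(-1) + (0)(-2) + (2)(2) = 2
A²[3,2] = (2)(1) + (0)(-1) + (2)(0) = 2
A²[3,3] = (2)(1) + (0)(1) + (2)(2) = 6
A² = 
  [  1,  -2,   2]
  [  6,  -1,  -1]
  [  2,   2,   6]

A^3 = A^2·A:
A^3[1,1] = (1)(-1) + (-2)(-2) + (2)(2) = 7
A^3[1,2] = (1)(1) + (-2)(-1) + (2)(0) = 3
A^3[1,3] = (1)(1) + (-2)(1) + (2)(2) = 3
A^3[2,1] = (6)(-1) + (-1)(-2) + (-1)(2) = -6
A^3[2,2] = (6)(1) + (-1)(-1) + (-1)(0) = 7
A^3[2,3] = (6)(1) + (-1)(1) + (-1)(2) = 3
A^3[3,1] = (2)(-1) + (2)(-2) + (6)(2) = 6
A^3[3,2] = (2)(1) + (2)(-1) + (6)(0) = 0
A^3[3,3] = (2)(1) + (2)(1) + (6)(2) = 16
A^3 = 
  [  7,   3,   3]
  [ -6,   7,   3]
  [  6,   0,  16]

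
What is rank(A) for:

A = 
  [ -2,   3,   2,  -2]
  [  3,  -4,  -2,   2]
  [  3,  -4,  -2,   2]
Row reduce:
R2 → R2 + (3/2)·R1
R3 → R3 + (3/2)·R1
R3 → R3 - (1)·R2
REF = 
  [ -2,   3,   2,  -2]
  [  0, 1/2,   1,  -1]
  [  0,   0,   0,   0]
Pivot columns: 1, 2 → 2 pivots.

rank(A) = 2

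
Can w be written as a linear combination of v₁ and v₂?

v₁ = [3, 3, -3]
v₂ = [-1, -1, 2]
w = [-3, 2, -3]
No

Form the augmented matrix and row-reduce:
[v₁|v₂|w] = 
  [  3,  -1,  -3]
  [  3,  -1,   2]
  [ -3,   2,  -3]
R2 → R2 - (1)·R1
R3 → R3 + (1)·R1
Swap R2 ↔ R3
REF = 
  [  3,  -1,  -3]
  [  0,   1,  -6]
  [  0,   0,   5]

Row 3 reads [0 0 | 5], i.e. 0 = 5, so the system is inconsistent and w ∉ span{v₁, v₂}.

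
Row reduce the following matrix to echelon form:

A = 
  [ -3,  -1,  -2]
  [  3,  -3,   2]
Row operations:
R2 → R2 + (1)·R1

Resulting echelon form:
REF = 
  [ -3,  -1,  -2]
  [  0,  -4,   0]

Rank = 2 (number of non-zero pivot rows).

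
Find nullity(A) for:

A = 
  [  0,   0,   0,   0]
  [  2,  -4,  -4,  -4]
nullity(A) = 3

Row reduce:
Swap R1 ↔ R2
REF = 
  [  2,  -4,  -4,  -4]
  [  0,   0,   0,   0]
Pivot columns: 1 → 1 pivot.
rank(A) = 1, so nullity(A) = 4 - 1 = 3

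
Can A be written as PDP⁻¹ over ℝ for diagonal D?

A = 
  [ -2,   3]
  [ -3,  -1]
No

tr(A) = -3, det(A) = 11
Characteristic polynomial: λ² - tr(A)λ + det(A) = λ² + 3λ + 11
λ² + 3λ + 11 = 0  ⇒  λ = (-3 ± √((3)² - 4·(11)))/2 = (-3 ± √(-35))/2
  = (-3 + i√35)/2,  (-3 - i√35)/2
Eigenvalues: (-3 + i√35)/2, (-3 - i√35)/2  (≈ -1.5 + 2.958i, -1.5 - 2.958i)
Has complex eigenvalues (not diagonalizable over ℝ).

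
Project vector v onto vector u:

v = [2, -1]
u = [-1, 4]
v·u = (2)(-1) + (-1)(4) = -6
u·u = (-1)² + (4)² = 17
proj_u(v) = (v·u / u·u) × u = (-6/17) × u

proj_u(v) = [6/17, -24/17]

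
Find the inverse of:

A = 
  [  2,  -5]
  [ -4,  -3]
det(A) = (2)(-3) - (-5)(-4) = -26
For a 2×2 matrix, A⁻¹ = (1/det(A)) · [[d, -b], [-c, a]]
    = (-1/26) · [[-3, 5], [4, 2]]

A⁻¹ = 
  [ 3/26, -5/26]
  [-2/13, -1/13]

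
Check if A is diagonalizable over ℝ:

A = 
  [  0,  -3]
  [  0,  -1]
Yes

tr(A) = -1, det(A) = 0
Characteristic polynomial: λ² - tr(A)λ + det(A) = λ² + λ
λ² + λ = λ(λ + 1)
Eigenvalues: 0, -1
λ=-1: alg. mult. = 1, geom. mult. = 2 - rank(A - (-1)I) = 2 - 1 = 1
λ=0: alg. mult. = 1, geom. mult. = 2 - rank(A - (0)I) = 2 - 1 = 1
Sum of geometric multiplicities equals n, so A has n independent eigenvectors.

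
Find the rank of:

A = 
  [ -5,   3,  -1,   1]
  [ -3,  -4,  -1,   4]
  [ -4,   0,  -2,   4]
Row reduce:
R2 → R2 - (3/5)·R1
R3 → R3 - (4/5)·R1
R3 → R3 - (12/29)·R2
REF = 
  [    -5,      3,     -1,      1]
  [     0,  -29/5,   -2/5,   17/5]
  [     0,      0, -30/29,  52/29]
Pivot columns: 1, 2, 3 → 3 pivots.

rank(A) = 3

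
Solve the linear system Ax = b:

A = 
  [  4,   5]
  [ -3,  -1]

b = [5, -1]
x = [0, 1]

Row reduce the augmented matrix [A|b]:
R2 → R2 + (3/4)·R1
REF = 
  [   4,    5,    5]
  [   0, 11/4, 11/4]

Back-substitution:
x₂ = (11/4) / (11/4) = 1
x₁ = (5 - (5)(1)) / 4 = 0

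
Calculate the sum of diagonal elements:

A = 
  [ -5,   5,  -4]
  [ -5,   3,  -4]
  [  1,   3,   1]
-1

tr(A) = -5 + 3 + 1 = -1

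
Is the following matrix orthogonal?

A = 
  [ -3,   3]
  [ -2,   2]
No

AᵀA = 
  [ 13, -13]
  [-13,  13]
≠ I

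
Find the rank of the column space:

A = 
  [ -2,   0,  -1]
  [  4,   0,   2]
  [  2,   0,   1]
Row reduce:
R2 → R2 + (2)·R1
R3 → R3 + (1)·R1
REF = 
  [ -2,   0,  -1]
  [  0,   0,   0]
  [  0,   0,   0]
Pivot columns: 1 → 1 pivot.
dim(Col(A)) = number of pivot columns = 1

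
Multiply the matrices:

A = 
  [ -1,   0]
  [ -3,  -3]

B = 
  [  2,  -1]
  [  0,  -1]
A is 2×2 and B is 2×2, so AB is 2×2. Each entry is (row of A)·(column of B):
AB[1,1] = (-1)(2) + (0)(0) = -2
AB[1,2] = (-1)(-1) + (0)(-1) = 1
AB[2,1] = (-3)(2) + (-3)(0) = -6
AB[2,2] = (-3)(-1) + (-3)(-1) = 6

AB = 
  [ -2,   1]
  [ -6,   6]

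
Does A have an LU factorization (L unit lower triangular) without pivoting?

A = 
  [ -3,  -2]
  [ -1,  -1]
Yes.
A[1,1] = -3 ≠ 0, so Gaussian elimination proceeds without a row swap: multiplier ℓ₂₁ = (-1)/(-3) = 1/3, and U[2,2] = -1 - (1/3)(-2) = -1/3.
L = 
  [  1,   0]
  [1/3,   1]
U = 
  [  -3,   -2]
  [   0, -1/3]
Check row 2 of LU: [(1/3)(-3), (1/3)(-2) + (-1/3)] = [-1, -1] = row 2 of A ✓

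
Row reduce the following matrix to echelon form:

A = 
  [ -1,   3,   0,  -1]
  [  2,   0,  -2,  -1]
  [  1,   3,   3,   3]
Row operations:
R2 → R2 + (2)·R1
R3 → R3 + (1)·R1
R3 → R3 - (1)·R2

Resulting echelon form:
REF = 
  [ -1,   3,   0,  -1]
  [  0,   6,  -2,  -3]
  [  0,   0,   5,   5]

Rank = 3 (number of non-zero pivot rows).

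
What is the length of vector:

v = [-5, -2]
5.385

||v||₂ = √((-5)² + (-2)²) = √29 = 5.385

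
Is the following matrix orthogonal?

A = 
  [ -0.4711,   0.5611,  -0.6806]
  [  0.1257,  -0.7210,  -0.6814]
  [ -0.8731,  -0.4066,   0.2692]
Yes

AᵀA = 
  [  1,   0,  -0.0001]
  [  0,   1,  -0.0001]
  [ -0.0001,  -0.0001,   1]
≈ I (equal to I up to the 4-dp rounding of the entries)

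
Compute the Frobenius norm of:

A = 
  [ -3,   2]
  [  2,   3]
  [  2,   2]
||A||_F = 5.831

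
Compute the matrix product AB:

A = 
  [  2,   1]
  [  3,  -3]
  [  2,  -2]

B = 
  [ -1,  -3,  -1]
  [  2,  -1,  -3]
A is 3×2 and B is 2×3, so AB is 3×3. Each entry is (row of A)·(column of B):
AB[1,1] = (2)(-1) + (1)(2) = 0
AB[1,2] = (2)(-3) + (1)(-1) = -7
AB[1,3] = (2)(-1) + (1)(-3) = -5
AB[2,1] = (3)(-1) + (-3)(2) = -9
AB[2,2] = (3)(-3) + (-3)(-1) = -6
AB[2,3] = (3)(-1) + (-3)(-3) = 6
AB[3,1] = (2)(-1) + (-2)(2) = -6
AB[3,2] = (2)(-3) + (-2)(-1) = -4
AB[3,3] = (2)(-1) + (-2)(-3) = 4

AB = 
  [  0,  -7,  -5]
  [ -9,  -6,   6]
  [ -6,  -4,   4]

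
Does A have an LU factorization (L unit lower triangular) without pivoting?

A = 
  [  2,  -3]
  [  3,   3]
Yes.
A[1,1] = 2 ≠ 0, so Gaussian elimination proceeds without a row swap: multiplier ℓ₂₁ = (3)/(2) = 3/2, and U[2,2] = 3 - (3/2)(-3) = 15/2.
L = 
  [  1,   0]
  [3/2,   1]
U = 
  [   2,   -3]
  [   0, 15/2]
Check row 2 of LU: [(3/2)(2), (3/2)(-3) + (15/2)] = [3, 3] = row 2 of A ✓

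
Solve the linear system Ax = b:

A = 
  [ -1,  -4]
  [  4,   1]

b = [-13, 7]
x = [1, 3]

Row reduce the augmented matrix [A|b]:
R2 → R2 + (4)·R1
REF = 
  [ -1,  -4, -13]
  [  0, -15, -45]

Back-substitution:
x₂ = (-45) / (-15) = 3
x₁ = (-13 - (-4)(3)) / (-1) = 1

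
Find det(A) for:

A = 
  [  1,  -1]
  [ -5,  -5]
-10

For a 2×2 matrix, det = ad - bc = (1)(-5) - (-1)(-5) = -10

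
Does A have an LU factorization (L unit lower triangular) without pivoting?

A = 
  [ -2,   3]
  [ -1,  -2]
Yes.
A[1,1] = -2 ≠ 0, so Gaussian elimination proceeds without a row swap: multiplier ℓ₂₁ = (-1)/(-2) = 1/2, and U[2,2] = -2 - (1/2)(3) = -7/2.
L = 
  [  1,   0]
  [1/2,   1]
U = 
  [  -2,    3]
  [   0, -7/2]
Check row 2 of LU: [(1/2)(-2), (1/2)(3) + (-7/2)] = [-1, -2] = row 2 of A ✓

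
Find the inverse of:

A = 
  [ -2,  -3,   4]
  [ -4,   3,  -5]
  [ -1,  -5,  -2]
det(A) = (-2)·((3)(-2) - (-5)(-5)) - (-3)·((-4)(-2) - (-5)(-1)) + (4)·((-4)(-5) - (3)(-1))
  = (-2)(-31) - (-3)(3) + (4)(23)
  = 163
det(A) = 163 ≠ 0, so A is invertible.

Cofactors Cᵢⱼ = (-1)ⁱ⁺ʲ·Mᵢⱼ:
C = 
  [-31,  -3,  23]
  [-26,   8,  -7]
  [  3, -26, -18]

adj(A) = Cᵀ:
adj(A) = 
  [-31, -26,   3]
  [ -3,   8, -26]
  [ 23,  -7, -18]

A⁻¹ = (1/163) · adj(A):
A⁻¹ = 
  [-31/163, -26/163,   3/163]
  [ -3/163,   8/163, -26/163]
  [ 23/163,  -7/163, -18/163]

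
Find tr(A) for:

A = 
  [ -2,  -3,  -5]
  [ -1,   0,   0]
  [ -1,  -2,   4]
2

tr(A) = -2 + 0 + 4 = 2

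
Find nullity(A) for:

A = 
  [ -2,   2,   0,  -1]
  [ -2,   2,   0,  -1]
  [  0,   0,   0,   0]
nullity(A) = 3

Row reduce:
R2 → R2 - (1)·R1
REF = 
  [ -2,   2,   0,  -1]
  [  0,   0,   0,   0]
  [  0,   0,   0,   0]
Pivot columns: 1 → 1 pivot.
rank(A) = 1, so nullity(A) = 4 - 1 = 3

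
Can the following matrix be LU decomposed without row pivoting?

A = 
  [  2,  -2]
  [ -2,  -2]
Yes.
A[1,1] = 2 ≠ 0, so Gaussian elimination proceeds without a row swap: multiplier ℓ₂₁ = (-2)/(2) = -1, and U[2,2] = -2 - (-1)(-2) = -4.
L = 
  [  1,   0]
  [ -1,   1]
U = 
  [  2,  -2]
  [  0,  -4]
Check row 2 of LU: [(-1)(2), (-1)(-2) + (-4)] = [-2, -2] = row 2 of A ✓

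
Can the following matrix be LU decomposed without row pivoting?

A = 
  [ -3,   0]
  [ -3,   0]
Yes.
A[1,1] = -3 ≠ 0, so Gaussian elimination proceeds without a row swap: multiplier ℓ₂₁ = (-3)/(-3) = 1, and U[2,2] = 0 - (1)(0) = 0.
L = 
  [  1,   0]
  [  1,   1]
U = 
  [ -3,   0]
  [  0,   0]
Check row 2 of LU: [(1)(-3), (1)(0) + 0] = [-3, 0] = row 2 of A ✓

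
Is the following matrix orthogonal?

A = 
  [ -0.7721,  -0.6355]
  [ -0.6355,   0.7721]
Yes

AᵀA = 
  [  1,   0]
  [  0,   1]
≈ I (equal to I up to the 4-dp rounding of the entries)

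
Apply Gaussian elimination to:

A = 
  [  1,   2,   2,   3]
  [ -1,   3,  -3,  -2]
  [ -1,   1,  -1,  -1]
Row operations:
R2 → R2 + (1)·R1
R3 → R3 + (1)·R1
R3 → R3 - (3/5)·R2

Resulting echelon form:
REF = 
  [  1,   2,   2,   3]
  [  0,   5,  -1,   1]
  [  0,   0, 8/5, 7/5]

Rank = 3 (number of non-zero pivot rows).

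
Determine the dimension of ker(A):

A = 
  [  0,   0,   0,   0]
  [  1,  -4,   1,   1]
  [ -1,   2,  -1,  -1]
nullity(A) = 2

Row reduce:
Swap R1 ↔ R2
R3 → R3 + (1)·R1
Swap R2 ↔ R3
REF = 
  [  1,  -4,   1,   1]
  [  0,  -2,   0,   0]
  [  0,   0,   0,   0]
Pivot columns: 1, 2 → 2 pivots.
rank(A) = 2, so nullity(A) = 4 - 2 = 2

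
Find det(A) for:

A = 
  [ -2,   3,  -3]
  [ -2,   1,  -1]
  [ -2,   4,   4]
32

Cofactor expansion along row 1:
det(A) = (-2)·((1)(4) - (-1)(4)) - (3)·((-2)(4) - (-1)(-2)) + (-3)·((-2)(4) - (1)(-2))
  = (-2)(8) - (3)(-10) + (-3)(-6)
  = 32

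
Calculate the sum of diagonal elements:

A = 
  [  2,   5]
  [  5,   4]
6

tr(A) = 2 + 4 = 6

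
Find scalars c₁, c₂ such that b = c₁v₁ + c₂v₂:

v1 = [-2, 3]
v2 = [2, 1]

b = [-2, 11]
c1 = 3, c2 = 2

b = 3·v1 + 2·v2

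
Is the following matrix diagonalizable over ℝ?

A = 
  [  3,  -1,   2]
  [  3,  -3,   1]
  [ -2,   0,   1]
No

Characteristic polynomial: det(λI - A) = λ³ - λ² - 2λ + 16
By the rational root theorem any rational root is an integer dividing 16; none of those is a root, so p(λ) has no rational roots and hence (being an irreducible cubic) no repeated roots.
Discriminant of the cubic: Δ = -6236
Δ < 0 ⇒ one real eigenvalue and a complex-conjugate pair: λ ≈ 1.73 + 1.875i, 1.73 - 1.875i, -2.459
Has complex eigenvalues (not diagonalizable over ℝ).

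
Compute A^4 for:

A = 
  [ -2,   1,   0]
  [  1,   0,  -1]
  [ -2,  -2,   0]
A² = A·A:
A²[1,1] = (-2)(-2) + (1)(1) + (0)(-2) = 5
A²[1,2] = (-2)(1) + (1)(0) + (0)(-2) = -2
A²[1,3] = (-2)(0) + (1)(-1) + (0)(0) = -1
A²[2,1] = (1)(-2) + (0)(1) + (-1)(-2) = 0
A²[2,2] = (1)(1) + (0)(0) + (-1)(-2) = 3
A²[2,3] = (1)(0) + (0)(-1) + (-1)(0) = 0
A²[3,1] = (-2)(-2) + (-2)(1) + (0)(-2) = 2
A²[3,2] = (-2)(1) + (-2)(0) + (0)(-2) = -2
A²[3,3] = (-2)(0) + (-2)(-1) + (0)(0) = 2
A² = 
  [  5,  -2,  -1]
  [  0,   3,   0]
  [  2,  -2,   2]

A^3 = A^2·A:
A^3[1,1] = (5)(-2) + (-2)(1) + (-1)(-2) = -10
A^3[1,2] = (5)(1) + (-2)(0) + (-1)(-2) = 7
A^3[1,3] = (5)(0) + (-2)(-1) + (-1)(0) = 2
A^3[2,1] = (0)(-2) + (3)(1) + (0)(-2) = 3
A^3[2,2] = (0)(1) + (3)(0) + (0)(-2) = 0
A^3[2,3] = (0)(0) + (3)(-1) + (0)(0) = -3
A^3[3,1] = (2)(-2) + (-2)(1) + (2)(-2) = -10
A^3[3,2] = (2)(1) + (-2)(0) + (2)(-2) = -2
A^3[3,3] = (2)(0) + (-2)(-1) + (2)(0) = 2
A^3 = 
  [-10,   7,   2]
  [  3,   0,  -3]
  [-10,  -2,   2]

A^4 = A^3·A:
A^4[1,1] = (-10)(-2) + (7)(1) + (2)(-2) = 23
A^4[1,2] = (-10)(1) + (7)(0) + (2)(-2) = -14
A^4[1,3] = (-10)(0) + (7)(-1) + (2)(0) = -7
A^4[2,1] = (3)(-2) + (0)(1) + (-3)(-2) = 0
A^4[2,2] = (3)(1) + (0)(0) + (-3)(-2) = 9
A^4[2,3] = (3)(0) + (0)(-1) + (-3)(0) = 0
A^4[3,1] = (-10)(-2) + (-2)(1) + (2)(-2) = 14
A^4[3,2] = (-10)(1) + (-2)(0) + (2)(-2) = -14
A^4[3,3] = (-10)(0) + (-2)(-1) + (2)(0) = 2
A^4 = 
  [ 23, -14,  -7]
  [  0,   9,   0]
  [ 14, -14,   2]

Therefore
A^4 = 
  [ 23, -14,  -7]
  [  0,   9,   0]
  [ 14, -14,   2]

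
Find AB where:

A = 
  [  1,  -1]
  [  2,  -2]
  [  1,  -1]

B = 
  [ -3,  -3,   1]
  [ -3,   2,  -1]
A is 3×2 and B is 2×3, so AB is 3×3. Each entry is (row of A)·(column of B):
AB[1,1] = (1)(-3) + (-1)(-3) = 0
AB[1,2] = (1)(-3) + (-1)(2) = -5
AB[1,3] = (1)(1) + (-1)(-1) = 2
AB[2,1] = (2)(-3) + (-2)(-3) = 0
AB[2,2] = (2)(-3) + (-2)(2) = -10
AB[2,3] = (2)(1) + (-2)(-1) = 4
AB[3,1] = (1)(-3) + (-1)(-3) = 0
AB[3,2] = (1)(-3) + (-1)(2) = -5
AB[3,3] = (1)(1) + (-1)(-1) = 2

AB = 
  [  0,  -5,   2]
  [  0, -10,   4]
  [  0,  -5,   2]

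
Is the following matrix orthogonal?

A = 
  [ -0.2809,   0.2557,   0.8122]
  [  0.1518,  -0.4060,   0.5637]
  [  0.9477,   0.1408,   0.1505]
No

AᵀA = 
  [  1.0001,   0,   0.0001]
  [  0,   0.2500,   0]
  [  0.0001,   0,   1.0001]
≠ I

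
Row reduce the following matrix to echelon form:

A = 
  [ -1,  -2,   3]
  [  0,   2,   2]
Row operations:
No row operations needed (already in echelon form).

Resulting echelon form:
REF = 
  [ -1,  -2,   3]
  [  0,   2,   2]

Rank = 2 (number of non-zero pivot rows).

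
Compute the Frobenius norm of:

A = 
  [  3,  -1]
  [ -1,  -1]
||A||_F = 3.464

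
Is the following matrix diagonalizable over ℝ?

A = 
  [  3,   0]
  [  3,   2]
Yes

tr(A) = 5, det(A) = 6
Characteristic polynomial: λ² - tr(A)λ + det(A) = λ² - 5λ + 6
λ² - 5λ + 6 = (λ - 2)(λ - 3)
Eigenvalues: 3, 2
λ=2: alg. mult. = 1, geom. mult. = 2 - rank(A - (2)I) = 2 - 1 = 1
λ=3: alg. mult. = 1, geom. mult. = 2 - rank(A - (3)I) = 2 - 1 = 1
Sum of geometric multiplicities equals n, so A has n independent eigenvectors.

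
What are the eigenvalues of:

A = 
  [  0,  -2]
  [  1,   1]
tr(A) = 1, det(A) = 2
Characteristic polynomial: λ² - tr(A)λ + det(A) = λ² - λ + 2
λ² - λ + 2 = 0  ⇒  λ = (1 ± √((-1)² - 4·(2)))/2 = (1 ± √(-7))/2
  = (1 + i√7)/2,  (1 - i√7)/2

λ = (1 + i√7)/2, (1 - i√7)/2  (≈ 0.5 + 1.323i, 0.5 - 1.323i)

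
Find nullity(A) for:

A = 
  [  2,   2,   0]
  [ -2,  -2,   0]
nullity(A) = 2

Row reduce:
R2 → R2 + (1)·R1
REF = 
  [  2,   2,   0]
  [  0,   0,   0]
Pivot columns: 1 → 1 pivot.
rank(A) = 1, so nullity(A) = 3 - 1 = 2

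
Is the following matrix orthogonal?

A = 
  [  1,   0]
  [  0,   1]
Yes

AᵀA = 
  [  1,   0]
  [  0,   1]
= I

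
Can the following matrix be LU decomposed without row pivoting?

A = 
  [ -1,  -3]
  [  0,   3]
Yes.
A[1,1] = -1 ≠ 0, so Gaussian elimination proceeds without a row swap: multiplier ℓ₂₁ = (0)/(-1) = 0, and U[2,2] = 3 - (0)(-3) = 3.
L = 
  [  1,   0]
  [  0,   1]
U = 
  [ -1,  -3]
  [  0,   3]
Check row 2 of LU: [(0)(-1), (0)(-3) + 3] = [0, 3] = row 2 of A ✓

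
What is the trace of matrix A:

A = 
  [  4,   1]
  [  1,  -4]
0

tr(A) = 4 + -4 = 0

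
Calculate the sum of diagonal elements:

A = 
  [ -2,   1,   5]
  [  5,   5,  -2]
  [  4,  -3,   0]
3

tr(A) = -2 + 5 + 0 = 3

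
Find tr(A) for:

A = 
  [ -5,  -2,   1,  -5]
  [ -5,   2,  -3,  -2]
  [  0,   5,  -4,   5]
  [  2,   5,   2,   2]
-5

tr(A) = -5 + 2 + -4 + 2 = -5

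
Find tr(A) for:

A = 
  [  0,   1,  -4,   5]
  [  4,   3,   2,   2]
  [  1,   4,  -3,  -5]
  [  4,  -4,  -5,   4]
4

tr(A) = 0 + 3 + -3 + 4 = 4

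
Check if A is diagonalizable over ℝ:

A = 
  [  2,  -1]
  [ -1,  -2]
Yes

tr(A) = 0, det(A) = -5
Characteristic polynomial: λ² - tr(A)λ + det(A) = λ² - 5
λ² - 5 = 0  ⇒  λ = (0 ± √((0)² - 4·(-5)))/2 = (0 ± √(20))/2
  = √5,  -√5
Eigenvalues: √5, -√5  (≈ 2.236, -2.236)
The two irrational eigenvalues are distinct (simple), so each has alg. mult. = geom. mult. = 1.
Sum of geometric multiplicities equals n, so A has n independent eigenvectors.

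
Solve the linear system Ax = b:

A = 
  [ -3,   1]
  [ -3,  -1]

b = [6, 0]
Row reduce the augmented matrix [A|b]:
R2 → R2 - (1)·R1
REF = 
  [ -3,   1,   6]
  [  0,  -2,  -6]

Back-substitution:
x₂ = (-6) / (-2) = 3
x₁ = (6 - (1)(3)) / (-3) = -1

x = [-1, 3]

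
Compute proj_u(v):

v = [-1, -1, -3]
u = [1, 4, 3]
v·u = (-1)(1) + (-1)(4) + (-3)(3) = -14
u·u = (1)² + (4)² + (3)² = 26
proj_u(v) = (v·u / u·u) × u = (-14/26) × u = (-7/13) × u

proj_u(v) = [-7/13, -28/13, -21/13]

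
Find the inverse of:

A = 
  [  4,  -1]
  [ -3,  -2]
det(A) = (4)(-2) - (-1)(-3) = -11
For a 2×2 matrix, A⁻¹ = (1/det(A)) · [[d, -b], [-c, a]]
    = (-1/11) · [[-2, 1], [3, 4]]

A⁻¹ = 
  [ 2/11, -1/11]
  [-3/11, -4/11]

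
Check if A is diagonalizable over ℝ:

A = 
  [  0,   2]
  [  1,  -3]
Yes

tr(A) = -3, det(A) = -2
Characteristic polynomial: λ² - tr(A)λ + det(A) = λ² + 3λ - 2
λ² + 3λ - 2 = 0  ⇒  λ = (-3 ± √((3)² - 4·(-2)))/2 = (-3 ± √(17))/2
  = (-3 + √17)/2,  (-3 - √17)/2
Eigenvalues: (-3 + √17)/2, (-3 - √17)/2  (≈ 0.5616, -3.562)
The two irrational eigenvalues are distinct (simple), so each has alg. mult. = geom. mult. = 1.
Sum of geometric multiplicities equals n, so A has n independent eigenvectors.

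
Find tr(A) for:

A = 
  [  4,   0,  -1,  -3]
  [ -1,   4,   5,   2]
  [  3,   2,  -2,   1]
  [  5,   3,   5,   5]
11

tr(A) = 4 + 4 + -2 + 5 = 11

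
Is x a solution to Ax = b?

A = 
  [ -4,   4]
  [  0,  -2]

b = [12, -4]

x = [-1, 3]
No

Ax = [16, -6] ≠ b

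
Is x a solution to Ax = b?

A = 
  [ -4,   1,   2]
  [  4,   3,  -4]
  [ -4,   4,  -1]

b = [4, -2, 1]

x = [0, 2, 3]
No

Ax = [8, -6, 5] ≠ b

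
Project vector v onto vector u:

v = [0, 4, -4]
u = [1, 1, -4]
proj_u(v) = [10/9, 10/9, -40/9]

v·u = (0)(1) + (4)(1) + (-4)(-4) = 20
u·u = (1)² + (1)² + (-4)² = 18
proj_u(v) = (v·u / u·u) × u = (20/18) × u = (10/9) × u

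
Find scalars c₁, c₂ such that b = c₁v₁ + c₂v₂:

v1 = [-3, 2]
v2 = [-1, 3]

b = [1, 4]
c1 = -1, c2 = 2

b = -1·v1 + 2·v2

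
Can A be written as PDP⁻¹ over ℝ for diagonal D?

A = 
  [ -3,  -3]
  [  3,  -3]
No

tr(A) = -6, det(A) = 18
Characteristic polynomial: λ² - tr(A)λ + det(A) = λ² + 6λ + 18
λ² + 6λ + 18 = 0  ⇒  λ = (-6 ± √((6)² - 4·(18)))/2 = (-6 ± √(-36))/2
  = -3 + 3i,  -3 - 3i
Eigenvalues: -3 + 3i, -3 - 3i  (≈ -3 + 3i, -3 - 3i)
Has complex eigenvalues (not diagonalizable over ℝ).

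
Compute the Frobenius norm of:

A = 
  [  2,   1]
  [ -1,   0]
||A||_F = 2.449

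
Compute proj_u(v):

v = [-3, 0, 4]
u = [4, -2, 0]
proj_u(v) = [-12/5, 6/5, 0]

v·u = (-3)(4) + (0)(-2) + (4)(0) = -12
u·u = (4)² + (-2)² + (0)² = 20
proj_u(v) = (v·u / u·u) × u = (-12/20) × u = (-3/5) × u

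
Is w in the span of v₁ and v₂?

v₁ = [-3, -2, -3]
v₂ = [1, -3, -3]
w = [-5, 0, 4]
No

Form the augmented matrix and row-reduce:
[v₁|v₂|w] = 
  [ -3,   1,  -5]
  [ -2,  -3,   0]
  [ -3,  -3,   4]
R2 → R2 - (2/3)·R1
R3 → R3 - (1)·R1
R3 → R3 - (12/11)·R2
REF = 
  [   -3,     1,    -5]
  [    0, -11/3,  10/3]
  [    0,     0, 59/11]

Row 3 reads [0 0 | 59/11], i.e. 0 = 59/11, so the system is inconsistent and w ∉ span{v₁, v₂}.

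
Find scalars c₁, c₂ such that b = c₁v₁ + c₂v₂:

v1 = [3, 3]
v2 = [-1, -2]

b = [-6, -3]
c1 = -3, c2 = -3

b = -3·v1 + -3·v2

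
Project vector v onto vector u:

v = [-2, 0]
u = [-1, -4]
proj_u(v) = [-2/17, -8/17]

v·u = (-2)(-1) + (0)(-4) = 2
u·u = (-1)² + (-4)² = 17
proj_u(v) = (v·u / u·u) × u = (2/17) × u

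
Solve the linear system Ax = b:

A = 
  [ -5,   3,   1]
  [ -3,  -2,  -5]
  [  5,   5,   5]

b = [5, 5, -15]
x = [-2, -2, 1]

Row reduce the augmented matrix [A|b]:
R2 → R2 - (3/5)·R1
R3 → R3 + (1)·R1
R3 → R3 + (40/19)·R2
REF = 
  [     -5,       3,       1,       5]
  [      0,   -19/5,   -28/5,       2]
  [      0,       0, -110/19, -110/19]

Back-substitution:
x₃ = (-110/19) / (-110/19) = 1
x₂ = (2 - (-28/5)(1)) / (-19/5) = -2
x₁ = (5 - (3)(-2) - (1)(1)) / (-5) = -2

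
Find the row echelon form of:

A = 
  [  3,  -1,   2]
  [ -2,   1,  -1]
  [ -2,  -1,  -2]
Row operations:
R2 → R2 + (2/3)·R1
R3 → R3 + (2/3)·R1
R3 → R3 + (5)·R2

Resulting echelon form:
REF = 
  [  3,  -1,   2]
  [  0, 1/3, 1/3]
  [  0,   0,   1]

Rank = 3 (number of non-zero pivot rows).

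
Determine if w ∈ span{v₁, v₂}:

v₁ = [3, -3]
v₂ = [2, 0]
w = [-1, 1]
Yes

Form the augmented matrix and row-reduce:
[v₁|v₂|w] = 
  [  3,   2,  -1]
  [ -3,   0,   1]
R2 → R2 + (1)·R1
REF = 
  [  3,   2,  -1]
  [  0,   2,   0]

No row of the form [0 0 | nonzero], so the system is consistent. Back-substitution gives c₁ = -1/3, c₂ = 0: w = (-1/3)·v₁ + (0)·v₂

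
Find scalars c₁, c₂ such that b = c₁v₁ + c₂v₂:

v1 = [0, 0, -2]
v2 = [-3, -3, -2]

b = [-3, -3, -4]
c1 = 1, c2 = 1

b = 1·v1 + 1·v2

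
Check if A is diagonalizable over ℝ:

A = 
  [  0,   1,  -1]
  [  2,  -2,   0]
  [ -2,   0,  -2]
Yes

Characteristic polynomial: det(λI - A) = λ³ + 4λ² - 8
Testing integer divisors of the constant term: p(-2) = 0, so (λ + 2) is a factor:
p(λ) = (λ + 2)(λ² + 2λ - 4)
λ² + 2λ - 4 = 0  ⇒  λ = (-2 ± √((2)² - 4·(-4)))/2 = (-2 ± √(20))/2
  = -1 + √5,  -1 - √5
Eigenvalues: -2, -1 + √5, -1 - √5  (≈ -2, 1.236, -3.236)
The two irrational eigenvalues are distinct (simple), so each has alg. mult. = geom. mult. = 1.
λ=-2: alg. mult. = 1, geom. mult. = 3 - rank(A - (-2)I) = 3 - 2 = 1
Sum of geometric multiplicities equals n, so A has n independent eigenvectors.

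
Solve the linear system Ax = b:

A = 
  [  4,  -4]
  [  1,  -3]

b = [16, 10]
Row reduce the augmented matrix [A|b]:
R2 → R2 - (1/4)·R1
REF = 
  [  4,  -4,  16]
  [  0,  -2,   6]

Back-substitution:
x₂ = 6 / (-2) = -3
x₁ = (16 - (-4)(-3)) / 4 = 1

x = [1, -3]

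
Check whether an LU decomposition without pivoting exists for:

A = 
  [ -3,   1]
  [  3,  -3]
Yes.
A[1,1] = -3 ≠ 0, so Gaussian elimination proceeds without a row swap: multiplier ℓ₂₁ = (3)/(-3) = -1, and U[2,2] = -3 - (-1)(1) = -2.
L = 
  [  1,   0]
  [ -1,   1]
U = 
  [ -3,   1]
  [  0,  -2]
Check row 2 of LU: [(-1)(-3), (-1)(1) + (-2)] = [3, -3] = row 2 of A ✓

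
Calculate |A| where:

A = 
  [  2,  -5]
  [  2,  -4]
For a 2×2 matrix, det = ad - bc = (2)(-4) - (-5)(2) = 2

det(A) = 2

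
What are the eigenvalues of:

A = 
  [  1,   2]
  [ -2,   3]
λ = 2 + i√3, 2 - i√3  (≈ 2 + 1.732i, 2 - 1.732i)

tr(A) = 4, det(A) = 7
Characteristic polynomial: λ² - tr(A)λ + det(A) = λ² - 4λ + 7
λ² - 4λ + 7 = 0  ⇒  λ = (4 ± √((-4)² - 4·(7)))/2 = (4 ± √(-12))/2
  = 2 + i√3,  2 - i√3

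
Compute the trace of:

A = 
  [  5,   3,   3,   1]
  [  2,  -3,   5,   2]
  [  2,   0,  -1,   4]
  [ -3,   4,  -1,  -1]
0

tr(A) = 5 + -3 + -1 + -1 = 0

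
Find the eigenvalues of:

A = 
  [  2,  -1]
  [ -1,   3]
λ = (5 + √5)/2, (5 - √5)/2  (≈ 3.618, 1.382)

tr(A) = 5, det(A) = 5
Characteristic polynomial: λ² - tr(A)λ + det(A) = λ² - 5λ + 5
λ² - 5λ + 5 = 0  ⇒  λ = (5 ± √((-5)² - 4·(5)))/2 = (5 ± √(5))/2
  = (5 + √5)/2,  (5 - √5)/2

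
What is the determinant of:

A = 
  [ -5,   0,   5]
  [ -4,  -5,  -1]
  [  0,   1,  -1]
Cofactor expansion along row 1:
det(A) = (-5)·((-5)(-1) - (-1)(1)) - (0)·((-4)(-1) - (-1)(0)) + (5)·((-4)(1) - (-5)(0))
  = (-5)(6) - (0)(4) + (5)(-4)
  = -50

det(A) = -50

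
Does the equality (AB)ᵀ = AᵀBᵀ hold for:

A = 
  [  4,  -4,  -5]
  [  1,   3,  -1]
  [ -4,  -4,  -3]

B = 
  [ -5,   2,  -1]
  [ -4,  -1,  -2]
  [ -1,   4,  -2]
No

(AB)ᵀ = 
  [  1, -16,  39]
  [ -8,  -5, -16]
  [ 14,  -5,  18]

AᵀBᵀ = 
  [-14,  -9,   8]
  [ 30,  21,  24]
  [ 26,  27,   7]

The two matrices differ, so (AB)ᵀ ≠ AᵀBᵀ in general. The correct identity is (AB)ᵀ = BᵀAᵀ.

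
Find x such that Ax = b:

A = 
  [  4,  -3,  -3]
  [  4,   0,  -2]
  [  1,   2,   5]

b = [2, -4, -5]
x = [-1, -2, 0]

Row reduce the augmented matrix [A|b]:
R2 → R2 - (1)·R1
R3 → R3 - (1/4)·R1
R3 → R3 - (11/12)·R2
REF = 
  [   4,   -3,   -3,    2]
  [   0,    3,    1,   -6]
  [   0,    0, 29/6,    0]

Back-substitution:
x₃ = 0 / (29/6) = 0
x₂ = (-6 - (1)(0)) / 3 = -2
x₁ = (2 - (-3)(-2) - (-3)(0)) / 4 = -1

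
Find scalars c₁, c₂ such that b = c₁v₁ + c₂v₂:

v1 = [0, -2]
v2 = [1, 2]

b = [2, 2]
c1 = 1, c2 = 2

b = 1·v1 + 2·v2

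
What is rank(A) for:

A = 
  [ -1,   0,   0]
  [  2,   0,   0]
rank(A) = 1

Row reduce:
R2 → R2 + (2)·R1
REF = 
  [ -1,   0,   0]
  [  0,   0,   0]
Pivot columns: 1 → 1 pivot.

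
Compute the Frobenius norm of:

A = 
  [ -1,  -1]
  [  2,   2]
||A||_F = 3.162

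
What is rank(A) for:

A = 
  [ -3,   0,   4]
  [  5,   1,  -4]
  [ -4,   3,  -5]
rank(A) = 3

Row reduce:
R2 → R2 + (5/3)·R1
R3 → R3 - (4/3)·R1
R3 → R3 - (3)·R2
REF = 
  [   -3,     0,     4]
  [    0,     1,   8/3]
  [    0,     0, -55/3]
Pivot columns: 1, 2, 3 → 3 pivots.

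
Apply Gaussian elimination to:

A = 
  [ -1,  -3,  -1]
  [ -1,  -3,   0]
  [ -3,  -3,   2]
Row operations:
R2 → R2 - (1)·R1
R3 → R3 - (3)·R1
Swap R2 ↔ R3

Resulting echelon form:
REF = 
  [ -1,  -3,  -1]
  [  0,   6,   5]
  [  0,   0,   1]

Rank = 3 (number of non-zero pivot rows).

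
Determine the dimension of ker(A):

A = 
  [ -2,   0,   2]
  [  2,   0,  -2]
nullity(A) = 2

Row reduce:
R2 → R2 + (1)·R1
REF = 
  [ -2,   0,   2]
  [  0,   0,   0]
Pivot columns: 1 → 1 pivot.
rank(A) = 1, so nullity(A) = 3 - 1 = 2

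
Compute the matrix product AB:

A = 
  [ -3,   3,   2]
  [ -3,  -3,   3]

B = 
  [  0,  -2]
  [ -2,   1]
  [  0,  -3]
A is 2×3 and B is 3×2, so AB is 2×2. Each entry is (row of A)·(column of B):
AB[1,1] = (-3)(0) + (3)(-2) + (2)(0) = -6
AB[1,2] = (-3)(-2) + (3)(1) + (2)(-3) = 3
AB[2,1] = (-3)(0) + (-3)(-2) + (3)(0) = 6
AB[2,2] = (-3)(-2) + (-3)(1) + (3)(-3) = -6

AB = 
  [ -6,   3]
  [  6,  -6]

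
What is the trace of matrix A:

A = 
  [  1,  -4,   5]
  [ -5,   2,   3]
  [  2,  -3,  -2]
1

tr(A) = 1 + 2 + -2 = 1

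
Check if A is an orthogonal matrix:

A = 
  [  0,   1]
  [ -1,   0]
Yes

AᵀA = 
  [  1,   0]
  [  0,   1]
= I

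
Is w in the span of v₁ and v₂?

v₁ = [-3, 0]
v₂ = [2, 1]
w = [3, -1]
Yes

Form the augmented matrix and row-reduce:
[v₁|v₂|w] = 
  [ -3,   2,   3]
  [  0,   1,  -1]
(already in echelon form — no row operations needed)

No row of the form [0 0 | nonzero], so the system is consistent. Back-substitution gives c₁ = -5/3, c₂ = -1: w = (-5/3)·v₁ + (-1)·v₂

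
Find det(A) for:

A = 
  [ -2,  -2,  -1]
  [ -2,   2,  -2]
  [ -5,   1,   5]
Cofactor expansion along row 1:
det(A) = (-2)·((2)(5) - (-2)(1)) - (-2)·((-2)(5) - (-2)(-5)) + (-1)·((-2)(1) - (2)(-5))
  = (-2)(12) - (-2)(-20) + (-1)(8)
  = -72

det(A) = -72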